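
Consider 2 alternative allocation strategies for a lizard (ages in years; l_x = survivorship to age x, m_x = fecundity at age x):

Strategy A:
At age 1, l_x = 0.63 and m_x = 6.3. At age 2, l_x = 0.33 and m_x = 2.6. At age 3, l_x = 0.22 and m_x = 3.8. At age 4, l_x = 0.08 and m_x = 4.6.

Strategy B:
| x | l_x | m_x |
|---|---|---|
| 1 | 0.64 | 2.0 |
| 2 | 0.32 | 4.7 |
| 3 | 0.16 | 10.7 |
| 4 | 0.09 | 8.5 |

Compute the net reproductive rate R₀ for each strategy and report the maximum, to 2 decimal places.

Strategy A: R₀ = 0.63×6.3 + 0.33×2.6 + 0.22×3.8 + 0.08×4.6 = 6.0310
Strategy B: R₀ = 0.64×2.0 + 0.32×4.7 + 0.16×10.7 + 0.09×8.5 = 5.2610
Highest R₀: strategy A with 6.0310.

6.03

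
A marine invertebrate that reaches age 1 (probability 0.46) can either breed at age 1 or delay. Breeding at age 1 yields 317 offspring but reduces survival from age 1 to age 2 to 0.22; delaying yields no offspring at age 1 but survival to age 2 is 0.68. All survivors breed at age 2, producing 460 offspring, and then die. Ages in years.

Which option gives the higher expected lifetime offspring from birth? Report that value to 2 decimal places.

breed at age 1: R₀ = 0.46 × (317 + 0.22 × 460) = 0.46 × 418.2000 = 192.3720
delay to age 2: R₀ = 0.46 × (0.68 × 460) = 0.46 × 312.8000 = 143.8880
Higher: breed at age 1 (192.3720).

192.37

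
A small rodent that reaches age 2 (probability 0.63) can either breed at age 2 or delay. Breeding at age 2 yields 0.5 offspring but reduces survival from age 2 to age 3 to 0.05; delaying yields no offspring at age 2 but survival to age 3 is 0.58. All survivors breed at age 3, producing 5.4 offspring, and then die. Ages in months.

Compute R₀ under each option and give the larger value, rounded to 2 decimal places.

breed at age 2: R₀ = 0.63 × (0.5 + 0.05 × 5.4) = 0.63 × 0.7700 = 0.4851
delay to age 3: R₀ = 0.63 × (0.58 × 5.4) = 0.63 × 3.1320 = 1.9732
Higher: delay to age 3 (1.9732).

1.97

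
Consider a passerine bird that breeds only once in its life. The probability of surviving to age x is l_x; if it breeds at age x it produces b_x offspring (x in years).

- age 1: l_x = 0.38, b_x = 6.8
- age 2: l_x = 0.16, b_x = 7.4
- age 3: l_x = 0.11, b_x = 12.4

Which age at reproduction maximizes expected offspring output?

1

Expected offspring if breeding at age x = l_x × b_x:
  age 1: 0.38 × 6.8 = 2.584
  age 2: 0.16 × 7.4 = 1.184
  age 3: 0.11 × 12.4 = 1.364
Maximum at age 1 (2.584).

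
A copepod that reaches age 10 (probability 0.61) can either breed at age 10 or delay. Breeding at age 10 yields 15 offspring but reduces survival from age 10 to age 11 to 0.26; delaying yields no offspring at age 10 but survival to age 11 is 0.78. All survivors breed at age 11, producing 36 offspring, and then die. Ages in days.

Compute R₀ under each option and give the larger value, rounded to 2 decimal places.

17.13

breed at age 10: R₀ = 0.61 × (15 + 0.26 × 36) = 0.61 × 24.3600 = 14.8596
delay to age 11: R₀ = 0.61 × (0.78 × 36) = 0.61 × 28.0800 = 17.1288
Higher: delay to age 11 (17.1288).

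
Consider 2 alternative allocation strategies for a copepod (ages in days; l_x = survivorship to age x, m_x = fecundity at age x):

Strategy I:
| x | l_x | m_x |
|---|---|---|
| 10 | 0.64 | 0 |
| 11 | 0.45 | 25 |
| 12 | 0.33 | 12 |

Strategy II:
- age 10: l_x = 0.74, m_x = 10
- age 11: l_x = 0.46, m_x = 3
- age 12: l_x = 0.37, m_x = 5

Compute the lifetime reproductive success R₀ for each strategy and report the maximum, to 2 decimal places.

15.21

Strategy I: R₀ = 0.64×0 + 0.45×25 + 0.33×12 = 15.2100
Strategy II: R₀ = 0.74×10 + 0.46×3 + 0.37×5 = 10.6300
Highest R₀: strategy I with 15.2100.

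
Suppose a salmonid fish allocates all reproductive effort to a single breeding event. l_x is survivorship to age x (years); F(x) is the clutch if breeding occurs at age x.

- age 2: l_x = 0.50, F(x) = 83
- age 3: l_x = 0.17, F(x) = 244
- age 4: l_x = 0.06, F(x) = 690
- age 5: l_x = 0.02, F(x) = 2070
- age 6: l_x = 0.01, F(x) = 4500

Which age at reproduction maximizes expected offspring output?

Expected offspring if breeding at age x = l_x × F(x):
  age 2: 0.50 × 83 = 41.500
  age 3: 0.17 × 244 = 41.480
  age 4: 0.06 × 690 = 41.400
  age 5: 0.02 × 2070 = 41.400
  age 6: 0.01 × 4500 = 45.000
Maximum at age 6 (45.000).

6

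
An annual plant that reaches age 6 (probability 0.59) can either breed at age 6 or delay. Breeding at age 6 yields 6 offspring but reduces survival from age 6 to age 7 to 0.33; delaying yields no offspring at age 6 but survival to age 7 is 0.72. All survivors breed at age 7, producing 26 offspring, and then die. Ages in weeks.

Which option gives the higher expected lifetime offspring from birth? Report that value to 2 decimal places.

11.04

breed at age 6: R₀ = 0.59 × (6 + 0.33 × 26) = 0.59 × 14.5800 = 8.6022
delay to age 7: R₀ = 0.59 × (0.72 × 26) = 0.59 × 18.7200 = 11.0448
Higher: delay to age 7 (11.0448).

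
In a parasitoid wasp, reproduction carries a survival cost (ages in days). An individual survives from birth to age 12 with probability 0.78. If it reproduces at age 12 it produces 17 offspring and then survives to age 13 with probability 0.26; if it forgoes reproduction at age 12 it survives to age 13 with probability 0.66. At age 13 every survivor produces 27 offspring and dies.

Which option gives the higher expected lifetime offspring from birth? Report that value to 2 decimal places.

18.74

breed at age 12: R₀ = 0.78 × (17 + 0.26 × 27) = 0.78 × 24.0200 = 18.7356
delay to age 13: R₀ = 0.78 × (0.66 × 27) = 0.78 × 17.8200 = 13.8996
Higher: breed at age 12 (18.7356).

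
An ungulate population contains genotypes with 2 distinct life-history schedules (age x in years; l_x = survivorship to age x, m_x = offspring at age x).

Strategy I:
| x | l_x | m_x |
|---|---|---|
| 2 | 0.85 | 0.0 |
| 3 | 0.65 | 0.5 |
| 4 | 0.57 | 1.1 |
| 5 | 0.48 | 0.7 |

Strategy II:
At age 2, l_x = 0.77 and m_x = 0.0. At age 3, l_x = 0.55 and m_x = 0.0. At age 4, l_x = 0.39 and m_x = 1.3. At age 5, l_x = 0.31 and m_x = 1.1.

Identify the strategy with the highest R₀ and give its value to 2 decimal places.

1.29

Strategy I: R₀ = 0.85×0.0 + 0.65×0.5 + 0.57×1.1 + 0.48×0.7 = 1.2880
Strategy II: R₀ = 0.77×0.0 + 0.55×0.0 + 0.39×1.3 + 0.31×1.1 = 0.8480
Highest R₀: strategy I with 1.2880.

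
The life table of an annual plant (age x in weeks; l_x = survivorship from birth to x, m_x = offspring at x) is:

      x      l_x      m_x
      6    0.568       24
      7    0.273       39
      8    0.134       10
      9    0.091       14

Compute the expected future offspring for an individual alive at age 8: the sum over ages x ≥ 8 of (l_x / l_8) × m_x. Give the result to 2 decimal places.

19.51

l_8 = 0.134. Conditional survival from age 8 to x is l_x / l_8.
  x=8: (0.134/0.134) × 10 = 10.0000
  x=9: (0.091/0.134) × 14 = 9.5075
Sum = 10.0000 + 9.5075 = 19.5075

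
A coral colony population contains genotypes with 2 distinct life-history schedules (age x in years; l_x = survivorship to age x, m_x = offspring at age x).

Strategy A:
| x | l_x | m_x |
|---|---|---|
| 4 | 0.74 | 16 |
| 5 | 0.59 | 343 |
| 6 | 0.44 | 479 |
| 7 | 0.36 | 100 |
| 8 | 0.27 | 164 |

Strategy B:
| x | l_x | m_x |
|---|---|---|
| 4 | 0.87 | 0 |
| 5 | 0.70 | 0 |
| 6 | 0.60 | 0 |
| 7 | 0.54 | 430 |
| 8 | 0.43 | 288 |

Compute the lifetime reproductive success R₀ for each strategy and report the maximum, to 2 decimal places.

Strategy A: R₀ = 0.74×16 + 0.59×343 + 0.44×479 + 0.36×100 + 0.27×164 = 505.2500
Strategy B: R₀ = 0.87×0 + 0.70×0 + 0.60×0 + 0.54×430 + 0.43×288 = 356.0400
Highest R₀: strategy A with 505.2500.

505.25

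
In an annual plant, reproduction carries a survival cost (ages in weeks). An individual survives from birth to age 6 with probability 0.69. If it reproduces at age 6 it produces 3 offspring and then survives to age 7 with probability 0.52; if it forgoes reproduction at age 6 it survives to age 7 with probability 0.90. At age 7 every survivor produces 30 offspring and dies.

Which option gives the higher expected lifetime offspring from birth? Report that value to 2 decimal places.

breed at age 6: R₀ = 0.69 × (3 + 0.52 × 30) = 0.69 × 18.6000 = 12.8340
delay to age 7: R₀ = 0.69 × (0.90 × 30) = 0.69 × 27.0000 = 18.6300
Higher: delay to age 7 (18.6300).

18.63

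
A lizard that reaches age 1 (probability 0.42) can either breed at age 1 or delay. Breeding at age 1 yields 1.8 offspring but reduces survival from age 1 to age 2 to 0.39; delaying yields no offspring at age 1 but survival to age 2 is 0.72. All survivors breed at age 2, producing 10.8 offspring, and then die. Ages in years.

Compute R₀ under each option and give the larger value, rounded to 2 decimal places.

breed at age 1: R₀ = 0.42 × (1.8 + 0.39 × 10.8) = 0.42 × 6.0120 = 2.5250
delay to age 2: R₀ = 0.42 × (0.72 × 10.8) = 0.42 × 7.7760 = 3.2659
Higher: delay to age 2 (3.2659).

3.27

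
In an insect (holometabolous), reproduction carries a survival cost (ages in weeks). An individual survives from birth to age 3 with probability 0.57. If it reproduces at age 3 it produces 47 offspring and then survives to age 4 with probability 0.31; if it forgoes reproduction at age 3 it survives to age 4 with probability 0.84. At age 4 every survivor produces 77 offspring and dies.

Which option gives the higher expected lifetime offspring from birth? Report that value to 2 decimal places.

40.40

breed at age 3: R₀ = 0.57 × (47 + 0.31 × 77) = 0.57 × 70.8700 = 40.3959
delay to age 4: R₀ = 0.57 × (0.84 × 77) = 0.57 × 64.6800 = 36.8676
Higher: breed at age 3 (40.3959).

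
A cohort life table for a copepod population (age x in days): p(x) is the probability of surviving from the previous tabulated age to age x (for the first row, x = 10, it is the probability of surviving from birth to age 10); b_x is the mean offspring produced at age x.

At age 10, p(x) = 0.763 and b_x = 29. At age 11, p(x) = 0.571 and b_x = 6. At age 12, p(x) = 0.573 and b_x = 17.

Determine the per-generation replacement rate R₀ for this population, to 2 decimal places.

28.98

Survivorship from birth: l_x = p_10·p_11·…·p_x.
  l_10 = 0.76300
  l_11 = 0.43567
  l_12 = 0.24964
R₀ = Σ l_x b_x:
  age 10: 0.76300 × 29 = 22.1270
  age 11: 0.43567 × 6 = 2.6140
  age 12: 0.24964 × 17 = 4.2439
R₀ = 22.1270 + 2.6140 + 4.2439 = 28.9849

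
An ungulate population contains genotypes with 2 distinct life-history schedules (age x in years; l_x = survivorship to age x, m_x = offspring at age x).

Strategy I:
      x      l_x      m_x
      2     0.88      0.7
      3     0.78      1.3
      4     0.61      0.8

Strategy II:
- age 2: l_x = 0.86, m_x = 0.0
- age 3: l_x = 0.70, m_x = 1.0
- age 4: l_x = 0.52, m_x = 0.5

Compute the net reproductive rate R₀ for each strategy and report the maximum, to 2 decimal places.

2.12

Strategy I: R₀ = 0.88×0.7 + 0.78×1.3 + 0.61×0.8 = 2.1180
Strategy II: R₀ = 0.86×0.0 + 0.70×1.0 + 0.52×0.5 = 0.9600
Highest R₀: strategy I with 2.1180.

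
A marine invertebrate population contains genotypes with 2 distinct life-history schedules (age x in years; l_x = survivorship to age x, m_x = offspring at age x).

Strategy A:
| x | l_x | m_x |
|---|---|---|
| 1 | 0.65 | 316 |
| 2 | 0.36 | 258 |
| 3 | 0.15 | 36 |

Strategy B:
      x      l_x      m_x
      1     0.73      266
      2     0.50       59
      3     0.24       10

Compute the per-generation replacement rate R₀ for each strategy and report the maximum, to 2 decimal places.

303.68

Strategy A: R₀ = 0.65×316 + 0.36×258 + 0.15×36 = 303.6800
Strategy B: R₀ = 0.73×266 + 0.50×59 + 0.24×10 = 226.0800
Highest R₀: strategy A with 303.6800.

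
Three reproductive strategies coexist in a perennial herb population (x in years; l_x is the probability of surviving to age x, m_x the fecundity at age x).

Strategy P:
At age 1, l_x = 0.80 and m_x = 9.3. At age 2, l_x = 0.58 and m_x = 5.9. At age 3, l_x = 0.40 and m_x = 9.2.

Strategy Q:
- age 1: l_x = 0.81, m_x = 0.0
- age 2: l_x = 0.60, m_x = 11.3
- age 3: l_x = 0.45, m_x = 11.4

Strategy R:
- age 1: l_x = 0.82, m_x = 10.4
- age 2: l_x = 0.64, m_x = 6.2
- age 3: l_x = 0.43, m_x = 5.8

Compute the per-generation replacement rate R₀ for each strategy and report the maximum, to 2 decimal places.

Strategy P: R₀ = 0.80×9.3 + 0.58×5.9 + 0.40×9.2 = 14.5420
Strategy Q: R₀ = 0.81×0.0 + 0.60×11.3 + 0.45×11.4 = 11.9100
Strategy R: R₀ = 0.82×10.4 + 0.64×6.2 + 0.43×5.8 = 14.9900
Highest R₀: strategy R with 14.9900.

14.99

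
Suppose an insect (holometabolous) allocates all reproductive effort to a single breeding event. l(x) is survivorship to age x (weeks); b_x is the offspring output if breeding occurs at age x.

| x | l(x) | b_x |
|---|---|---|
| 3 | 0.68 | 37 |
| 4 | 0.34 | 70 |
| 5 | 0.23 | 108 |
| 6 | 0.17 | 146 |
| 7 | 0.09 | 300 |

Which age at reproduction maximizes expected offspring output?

Expected offspring if breeding at age x = l(x) × b_x:
  age 3: 0.68 × 37 = 25.160
  age 4: 0.34 × 70 = 23.800
  age 5: 0.23 × 108 = 24.840
  age 6: 0.17 × 146 = 24.820
  age 7: 0.09 × 300 = 27.000
Maximum at age 7 (27.000).

7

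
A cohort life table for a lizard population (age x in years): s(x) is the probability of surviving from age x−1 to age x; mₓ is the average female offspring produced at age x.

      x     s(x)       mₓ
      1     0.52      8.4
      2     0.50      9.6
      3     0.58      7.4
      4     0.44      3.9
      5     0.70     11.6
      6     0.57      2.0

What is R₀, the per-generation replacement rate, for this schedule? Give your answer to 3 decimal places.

8.830

Survivorship from birth: l_x = s_1·s_2·…·s_x.
  l_1 = 0.52000
  l_2 = 0.26000
  l_3 = 0.15080
  l_4 = 0.06635
  l_5 = 0.04645
  l_6 = 0.02647
R₀ = Σ l_x mₓ:
  age 1: 0.52000 × 8.4 = 4.3680
  age 2: 0.26000 × 9.6 = 2.4960
  age 3: 0.15080 × 7.4 = 1.1159
  age 4: 0.06635 × 3.9 = 0.2588
  age 5: 0.04645 × 11.6 = 0.5388
  age 6: 0.02647 × 2.0 = 0.0529
R₀ = 4.3680 + 2.4960 + 1.1159 + 0.2588 + 0.5388 + 0.0529 = 8.8304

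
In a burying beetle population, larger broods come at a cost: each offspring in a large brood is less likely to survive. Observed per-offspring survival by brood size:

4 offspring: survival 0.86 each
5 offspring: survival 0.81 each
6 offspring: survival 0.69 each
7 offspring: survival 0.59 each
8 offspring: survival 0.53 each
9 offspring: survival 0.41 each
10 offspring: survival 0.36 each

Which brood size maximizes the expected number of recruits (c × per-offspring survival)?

8

Expected recruits = c × s(c):
  c=4: 4 × 0.86 = 3.440
  c=5: 5 × 0.81 = 4.050
  c=6: 6 × 0.69 = 4.140
  c=7: 7 × 0.59 = 4.130
  c=8: 8 × 0.53 = 4.240
  c=9: 9 × 0.41 = 3.690
  c=10: 10 × 0.36 = 3.600
Maximum at c = 8 (4.240 recruits).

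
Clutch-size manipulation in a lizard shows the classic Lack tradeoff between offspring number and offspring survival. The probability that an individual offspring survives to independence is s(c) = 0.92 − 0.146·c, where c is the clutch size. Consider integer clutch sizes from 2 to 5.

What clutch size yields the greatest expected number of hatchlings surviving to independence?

3

Expected hatchlings surviving to independence = c × s(c):
  c=2: 2 × 0.628 = 1.256
  c=3: 3 × 0.482 = 1.446
  c=4: 4 × 0.336 = 1.344
  c=5: 5 × 0.190 = 0.950
Maximum at c = 3 (1.446 hatchlings surviving to independence).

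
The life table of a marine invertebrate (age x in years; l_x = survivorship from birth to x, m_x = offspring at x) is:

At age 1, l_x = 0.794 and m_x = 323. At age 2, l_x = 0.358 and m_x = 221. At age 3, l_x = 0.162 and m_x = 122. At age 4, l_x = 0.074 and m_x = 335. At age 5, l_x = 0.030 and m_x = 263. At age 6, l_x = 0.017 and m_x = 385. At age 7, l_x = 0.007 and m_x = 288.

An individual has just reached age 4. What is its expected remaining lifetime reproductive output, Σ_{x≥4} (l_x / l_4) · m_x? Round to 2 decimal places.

l_4 = 0.074. Conditional survival from age 4 to x is l_x / l_4.
  x=4: (0.074/0.074) × 335 = 335.0000
  x=5: (0.030/0.074) × 263 = 106.6216
  x=6: (0.017/0.074) × 385 = 88.4459
  x=7: (0.007/0.074) × 288 = 27.2432
Sum = 335.0000 + 106.6216 + 88.4459 + 27.2432 = 557.3108

557.31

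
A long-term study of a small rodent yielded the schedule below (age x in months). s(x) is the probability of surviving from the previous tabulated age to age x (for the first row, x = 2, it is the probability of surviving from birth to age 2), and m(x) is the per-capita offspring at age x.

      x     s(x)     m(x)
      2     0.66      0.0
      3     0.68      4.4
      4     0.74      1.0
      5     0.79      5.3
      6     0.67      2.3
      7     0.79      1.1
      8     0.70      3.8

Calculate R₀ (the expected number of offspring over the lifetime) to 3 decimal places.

Survivorship from birth: l_x = s_2·s_3·…·s_x.
  l_2 = 0.66000
  l_3 = 0.44880
  l_4 = 0.33211
  l_5 = 0.26237
  l_6 = 0.17579
  l_7 = 0.13887
  l_8 = 0.09721
R₀ = Σ l_x m(x):
  age 2: 0.66000 × 0.0 = 0.0000
  age 3: 0.44880 × 4.4 = 1.9747
  age 4: 0.33211 × 1.0 = 0.3321
  age 5: 0.26237 × 5.3 = 1.3906
  age 6: 0.17579 × 2.3 = 0.4043
  age 7: 0.13887 × 1.1 = 0.1528
  age 8: 0.09721 × 3.8 = 0.3694
R₀ = 0.0000 + 1.9747 + 0.3321 + 1.3906 + 0.4043 + 0.1528 + 0.3694 = 4.6239

4.624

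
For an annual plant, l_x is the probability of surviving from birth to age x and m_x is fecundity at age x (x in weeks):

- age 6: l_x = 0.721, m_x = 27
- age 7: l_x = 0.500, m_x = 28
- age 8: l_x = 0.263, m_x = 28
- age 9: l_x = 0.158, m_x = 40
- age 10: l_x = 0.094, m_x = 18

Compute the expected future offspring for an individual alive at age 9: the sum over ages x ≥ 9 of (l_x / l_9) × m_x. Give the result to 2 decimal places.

50.71

l_9 = 0.158. Conditional survival from age 9 to x is l_x / l_9.
  x=9: (0.158/0.158) × 40 = 40.0000
  x=10: (0.094/0.158) × 18 = 10.7089
Sum = 40.0000 + 10.7089 = 50.7089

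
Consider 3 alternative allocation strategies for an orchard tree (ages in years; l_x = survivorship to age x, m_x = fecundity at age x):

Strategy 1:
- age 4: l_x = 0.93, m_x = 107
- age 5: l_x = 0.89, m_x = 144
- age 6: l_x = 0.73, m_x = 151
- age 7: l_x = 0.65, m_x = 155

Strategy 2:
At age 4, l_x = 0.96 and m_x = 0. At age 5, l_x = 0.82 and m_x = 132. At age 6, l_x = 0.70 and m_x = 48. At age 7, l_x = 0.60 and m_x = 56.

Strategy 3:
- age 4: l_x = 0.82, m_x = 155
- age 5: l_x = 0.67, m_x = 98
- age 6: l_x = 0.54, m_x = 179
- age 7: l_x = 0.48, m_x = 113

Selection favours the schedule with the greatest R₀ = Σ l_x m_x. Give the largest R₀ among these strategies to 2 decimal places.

Strategy 1: R₀ = 0.93×107 + 0.89×144 + 0.73×151 + 0.65×155 = 438.6500
Strategy 2: R₀ = 0.96×0 + 0.82×132 + 0.70×48 + 0.60×56 = 175.4400
Strategy 3: R₀ = 0.82×155 + 0.67×98 + 0.54×179 + 0.48×113 = 343.6600
Highest R₀: strategy 1 with 438.6500.

438.65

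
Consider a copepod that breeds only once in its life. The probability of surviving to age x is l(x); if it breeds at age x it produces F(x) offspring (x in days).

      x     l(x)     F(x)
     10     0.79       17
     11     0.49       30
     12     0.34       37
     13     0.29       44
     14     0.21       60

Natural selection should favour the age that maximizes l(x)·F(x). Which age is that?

11

Expected offspring if breeding at age x = l(x) × F(x):
  age 10: 0.79 × 17 = 13.430
  age 11: 0.49 × 30 = 14.700
  age 12: 0.34 × 37 = 12.580
  age 13: 0.29 × 44 = 12.760
  age 14: 0.21 × 60 = 12.600
Maximum at age 11 (14.700).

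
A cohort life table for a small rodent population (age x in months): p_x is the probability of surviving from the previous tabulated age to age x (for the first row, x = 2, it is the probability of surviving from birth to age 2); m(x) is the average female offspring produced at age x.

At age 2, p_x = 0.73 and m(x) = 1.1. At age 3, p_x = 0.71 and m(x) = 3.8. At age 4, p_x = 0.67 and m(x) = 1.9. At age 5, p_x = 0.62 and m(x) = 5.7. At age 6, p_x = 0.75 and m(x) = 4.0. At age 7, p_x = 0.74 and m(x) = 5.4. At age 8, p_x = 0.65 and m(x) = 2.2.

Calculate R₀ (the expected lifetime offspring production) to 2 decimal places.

6.12

Survivorship from birth: l_x = p_2·p_3·…·p_x.
  l_2 = 0.73000
  l_3 = 0.51830
  l_4 = 0.34726
  l_5 = 0.21530
  l_6 = 0.16148
  l_7 = 0.11949
  l_8 = 0.07767
R₀ = Σ l_x m(x):
  age 2: 0.73000 × 1.1 = 0.8030
  age 3: 0.51830 × 3.8 = 1.9695
  age 4: 0.34726 × 1.9 = 0.6598
  age 5: 0.21530 × 5.7 = 1.2272
  age 6: 0.16148 × 4.0 = 0.6459
  age 7: 0.11949 × 5.4 = 0.6452
  age 8: 0.07767 × 2.2 = 0.1709
R₀ = 0.8030 + 1.9695 + 0.6598 + 1.2272 + 0.6459 + 0.6452 + 0.1709 = 6.1216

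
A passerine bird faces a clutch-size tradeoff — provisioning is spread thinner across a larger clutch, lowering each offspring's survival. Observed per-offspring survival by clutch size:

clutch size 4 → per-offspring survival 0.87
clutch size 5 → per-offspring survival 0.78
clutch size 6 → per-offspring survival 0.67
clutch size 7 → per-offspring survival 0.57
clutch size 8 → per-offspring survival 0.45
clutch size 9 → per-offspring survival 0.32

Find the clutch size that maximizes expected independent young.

6

Expected independent young = c × s(c):
  c=4: 4 × 0.87 = 3.480
  c=5: 5 × 0.78 = 3.900
  c=6: 6 × 0.67 = 4.020
  c=7: 7 × 0.57 = 3.990
  c=8: 8 × 0.45 = 3.600
  c=9: 9 × 0.32 = 2.880
Maximum at c = 6 (4.020 independent young).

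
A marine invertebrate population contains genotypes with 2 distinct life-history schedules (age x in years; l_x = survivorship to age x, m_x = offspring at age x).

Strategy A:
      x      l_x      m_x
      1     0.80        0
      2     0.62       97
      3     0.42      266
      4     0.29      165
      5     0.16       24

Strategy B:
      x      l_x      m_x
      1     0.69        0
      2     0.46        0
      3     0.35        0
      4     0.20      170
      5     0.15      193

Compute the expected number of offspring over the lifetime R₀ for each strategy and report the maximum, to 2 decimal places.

223.55

Strategy A: R₀ = 0.80×0 + 0.62×97 + 0.42×266 + 0.29×165 + 0.16×24 = 223.5500
Strategy B: R₀ = 0.69×0 + 0.46×0 + 0.35×0 + 0.20×170 + 0.15×193 = 62.9500
Highest R₀: strategy A with 223.5500.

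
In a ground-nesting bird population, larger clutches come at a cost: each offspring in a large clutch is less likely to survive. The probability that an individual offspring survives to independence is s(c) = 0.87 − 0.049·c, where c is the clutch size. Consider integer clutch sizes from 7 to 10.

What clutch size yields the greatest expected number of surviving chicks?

Expected surviving chicks = c × s(c):
  c=7: 7 × 0.527 = 3.689
  c=8: 8 × 0.478 = 3.824
  c=9: 9 × 0.429 = 3.861
  c=10: 10 × 0.380 = 3.800
Maximum at c = 9 (3.861 surviving chicks).

9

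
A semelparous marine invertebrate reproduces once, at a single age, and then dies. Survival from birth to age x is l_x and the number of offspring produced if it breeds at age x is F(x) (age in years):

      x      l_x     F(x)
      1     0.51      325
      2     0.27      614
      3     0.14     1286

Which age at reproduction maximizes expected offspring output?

3

Expected offspring if breeding at age x = l_x × F(x):
  age 1: 0.51 × 325 = 165.750
  age 2: 0.27 × 614 = 165.780
  age 3: 0.14 × 1286 = 180.040
Maximum at age 3 (180.040).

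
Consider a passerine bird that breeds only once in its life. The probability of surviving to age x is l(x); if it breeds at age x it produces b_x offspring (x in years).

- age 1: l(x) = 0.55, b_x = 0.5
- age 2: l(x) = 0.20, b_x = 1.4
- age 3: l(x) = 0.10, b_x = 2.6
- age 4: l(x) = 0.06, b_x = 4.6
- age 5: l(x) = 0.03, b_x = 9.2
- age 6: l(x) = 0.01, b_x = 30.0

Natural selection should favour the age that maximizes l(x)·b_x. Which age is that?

Expected offspring if breeding at age x = l(x) × b_x:
  age 1: 0.55 × 0.5 = 0.275
  age 2: 0.20 × 1.4 = 0.280
  age 3: 0.10 × 2.6 = 0.260
  age 4: 0.06 × 4.6 = 0.276
  age 5: 0.03 × 9.2 = 0.276
  age 6: 0.01 × 30.0 = 0.300
Maximum at age 6 (0.300).

6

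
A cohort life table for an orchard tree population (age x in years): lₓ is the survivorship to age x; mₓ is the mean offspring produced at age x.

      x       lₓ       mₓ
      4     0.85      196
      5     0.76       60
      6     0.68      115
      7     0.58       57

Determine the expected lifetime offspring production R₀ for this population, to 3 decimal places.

R₀ = Σ lₓ mₓ:
  age 4: 0.85 × 196 = 166.6000
  age 5: 0.76 × 60 = 45.6000
  age 6: 0.68 × 115 = 78.2000
  age 7: 0.58 × 57 = 33.0600
R₀ = 166.6000 + 45.6000 + 78.2000 + 33.0600 = 323.4600

323.460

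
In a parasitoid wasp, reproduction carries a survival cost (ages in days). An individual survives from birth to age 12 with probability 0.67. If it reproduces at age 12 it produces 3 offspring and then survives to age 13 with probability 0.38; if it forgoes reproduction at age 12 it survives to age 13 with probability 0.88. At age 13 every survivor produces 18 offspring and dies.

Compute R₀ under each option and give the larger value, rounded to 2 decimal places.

10.61

breed at age 12: R₀ = 0.67 × (3 + 0.38 × 18) = 0.67 × 9.8400 = 6.5928
delay to age 13: R₀ = 0.67 × (0.88 × 18) = 0.67 × 15.8400 = 10.6128
Higher: delay to age 13 (10.6128).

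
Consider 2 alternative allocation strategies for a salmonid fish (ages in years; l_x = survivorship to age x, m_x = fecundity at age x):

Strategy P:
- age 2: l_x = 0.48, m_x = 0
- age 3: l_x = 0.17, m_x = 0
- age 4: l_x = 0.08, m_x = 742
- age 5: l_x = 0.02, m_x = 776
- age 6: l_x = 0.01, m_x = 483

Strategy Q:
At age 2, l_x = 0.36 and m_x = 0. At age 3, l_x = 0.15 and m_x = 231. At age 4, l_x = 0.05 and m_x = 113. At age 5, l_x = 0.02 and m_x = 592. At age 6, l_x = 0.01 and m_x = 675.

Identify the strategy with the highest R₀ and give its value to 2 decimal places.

79.71

Strategy P: R₀ = 0.48×0 + 0.17×0 + 0.08×742 + 0.02×776 + 0.01×483 = 79.7100
Strategy Q: R₀ = 0.36×0 + 0.15×231 + 0.05×113 + 0.02×592 + 0.01×675 = 58.8900
Highest R₀: strategy P with 79.7100.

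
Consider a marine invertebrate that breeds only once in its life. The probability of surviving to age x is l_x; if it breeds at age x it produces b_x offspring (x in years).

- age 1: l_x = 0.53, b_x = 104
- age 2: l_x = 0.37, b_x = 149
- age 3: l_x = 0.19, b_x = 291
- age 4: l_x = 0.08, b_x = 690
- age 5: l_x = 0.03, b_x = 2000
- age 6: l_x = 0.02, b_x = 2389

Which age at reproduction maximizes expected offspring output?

5

Expected offspring if breeding at age x = l_x × b_x:
  age 1: 0.53 × 104 = 55.120
  age 2: 0.37 × 149 = 55.130
  age 3: 0.19 × 291 = 55.290
  age 4: 0.08 × 690 = 55.200
  age 5: 0.03 × 2000 = 60.000
  age 6: 0.02 × 2389 = 47.780
Maximum at age 5 (60.000).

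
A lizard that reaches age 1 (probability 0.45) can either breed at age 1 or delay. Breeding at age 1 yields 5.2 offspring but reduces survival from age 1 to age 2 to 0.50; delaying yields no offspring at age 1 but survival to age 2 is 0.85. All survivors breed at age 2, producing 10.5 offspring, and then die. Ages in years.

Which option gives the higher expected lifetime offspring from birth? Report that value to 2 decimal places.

breed at age 1: R₀ = 0.45 × (5.2 + 0.50 × 10.5) = 0.45 × 10.4500 = 4.7025
delay to age 2: R₀ = 0.45 × (0.85 × 10.5) = 0.45 × 8.9250 = 4.0162
Higher: breed at age 1 (4.7025).

4.70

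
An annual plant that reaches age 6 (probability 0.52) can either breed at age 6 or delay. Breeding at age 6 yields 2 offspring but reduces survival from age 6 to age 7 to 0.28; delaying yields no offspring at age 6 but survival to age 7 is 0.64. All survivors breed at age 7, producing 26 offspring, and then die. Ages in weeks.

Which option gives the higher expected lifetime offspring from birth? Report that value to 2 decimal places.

breed at age 6: R₀ = 0.52 × (2 + 0.28 × 26) = 0.52 × 9.2800 = 4.8256
delay to age 7: R₀ = 0.52 × (0.64 × 26) = 0.52 × 16.6400 = 8.6528
Higher: delay to age 7 (8.6528).

8.65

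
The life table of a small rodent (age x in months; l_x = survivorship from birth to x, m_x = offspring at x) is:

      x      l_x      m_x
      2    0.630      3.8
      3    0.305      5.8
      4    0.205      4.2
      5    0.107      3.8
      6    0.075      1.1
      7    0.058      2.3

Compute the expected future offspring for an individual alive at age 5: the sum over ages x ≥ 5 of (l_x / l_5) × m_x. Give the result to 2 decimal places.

5.82

l_5 = 0.107. Conditional survival from age 5 to x is l_x / l_5.
  x=5: (0.107/0.107) × 3.8 = 3.8000
  x=6: (0.075/0.107) × 1.1 = 0.7710
  x=7: (0.058/0.107) × 2.3 = 1.2467
Sum = 3.8000 + 0.7710 + 1.2467 = 5.8178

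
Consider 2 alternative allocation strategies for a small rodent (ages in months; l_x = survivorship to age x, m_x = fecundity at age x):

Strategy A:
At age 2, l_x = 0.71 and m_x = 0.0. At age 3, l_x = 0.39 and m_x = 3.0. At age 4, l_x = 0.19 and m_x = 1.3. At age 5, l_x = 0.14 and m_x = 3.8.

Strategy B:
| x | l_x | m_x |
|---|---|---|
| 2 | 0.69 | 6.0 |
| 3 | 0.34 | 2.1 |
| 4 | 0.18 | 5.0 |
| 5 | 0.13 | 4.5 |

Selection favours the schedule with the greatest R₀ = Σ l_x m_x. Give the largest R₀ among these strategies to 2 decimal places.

Strategy A: R₀ = 0.71×0.0 + 0.39×3.0 + 0.19×1.3 + 0.14×3.8 = 1.9490
Strategy B: R₀ = 0.69×6.0 + 0.34×2.1 + 0.18×5.0 + 0.13×4.5 = 6.3390
Highest R₀: strategy B with 6.3390.

6.34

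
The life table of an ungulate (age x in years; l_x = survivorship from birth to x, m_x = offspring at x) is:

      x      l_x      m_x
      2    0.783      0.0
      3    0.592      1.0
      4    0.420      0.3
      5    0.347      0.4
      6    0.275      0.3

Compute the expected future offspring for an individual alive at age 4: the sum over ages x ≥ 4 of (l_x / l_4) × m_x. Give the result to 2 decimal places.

l_4 = 0.420. Conditional survival from age 4 to x is l_x / l_4.
  x=4: (0.420/0.420) × 0.3 = 0.3000
  x=5: (0.347/0.420) × 0.4 = 0.3305
  x=6: (0.275/0.420) × 0.3 = 0.1964
Sum = 0.3000 + 0.3305 + 0.1964 = 0.8269

0.83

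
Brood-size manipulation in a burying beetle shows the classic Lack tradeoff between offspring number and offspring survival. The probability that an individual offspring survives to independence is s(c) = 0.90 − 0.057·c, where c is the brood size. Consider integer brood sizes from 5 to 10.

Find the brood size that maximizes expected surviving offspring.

Expected surviving offspring = c × s(c):
  c=5: 5 × 0.615 = 3.075
  c=6: 6 × 0.558 = 3.348
  c=7: 7 × 0.501 = 3.507
  c=8: 8 × 0.444 = 3.552
  c=9: 9 × 0.387 = 3.483
  c=10: 10 × 0.330 = 3.300
Maximum at c = 8 (3.552 surviving offspring).

8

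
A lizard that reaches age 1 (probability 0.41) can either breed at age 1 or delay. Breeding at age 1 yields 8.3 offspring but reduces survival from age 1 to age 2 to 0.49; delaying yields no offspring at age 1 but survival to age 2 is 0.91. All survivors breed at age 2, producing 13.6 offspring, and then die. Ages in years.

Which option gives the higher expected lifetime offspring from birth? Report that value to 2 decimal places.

6.14

breed at age 1: R₀ = 0.41 × (8.3 + 0.49 × 13.6) = 0.41 × 14.9640 = 6.1352
delay to age 2: R₀ = 0.41 × (0.91 × 13.6) = 0.41 × 12.3760 = 5.0742
Higher: breed at age 1 (6.1352).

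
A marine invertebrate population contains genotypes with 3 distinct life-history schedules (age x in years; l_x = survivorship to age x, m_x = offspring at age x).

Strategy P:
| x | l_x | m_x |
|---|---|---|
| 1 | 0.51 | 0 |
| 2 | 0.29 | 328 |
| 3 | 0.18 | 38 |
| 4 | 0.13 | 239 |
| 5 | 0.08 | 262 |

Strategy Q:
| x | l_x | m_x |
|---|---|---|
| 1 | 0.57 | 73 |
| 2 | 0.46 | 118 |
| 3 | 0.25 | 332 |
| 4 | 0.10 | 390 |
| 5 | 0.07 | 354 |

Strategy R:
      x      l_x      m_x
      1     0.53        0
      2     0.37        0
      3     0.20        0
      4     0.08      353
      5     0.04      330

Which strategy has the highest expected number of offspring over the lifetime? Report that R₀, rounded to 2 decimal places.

242.67

Strategy P: R₀ = 0.51×0 + 0.29×328 + 0.18×38 + 0.13×239 + 0.08×262 = 153.9900
Strategy Q: R₀ = 0.57×73 + 0.46×118 + 0.25×332 + 0.10×390 + 0.07×354 = 242.6700
Strategy R: R₀ = 0.53×0 + 0.37×0 + 0.20×0 + 0.08×353 + 0.04×330 = 41.4400
Highest R₀: strategy Q with 242.6700.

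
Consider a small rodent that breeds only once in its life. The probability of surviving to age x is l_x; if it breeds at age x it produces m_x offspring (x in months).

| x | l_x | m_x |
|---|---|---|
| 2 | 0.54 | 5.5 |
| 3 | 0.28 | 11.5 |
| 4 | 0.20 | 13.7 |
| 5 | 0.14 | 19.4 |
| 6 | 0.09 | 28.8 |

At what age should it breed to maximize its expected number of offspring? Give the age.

Expected offspring if breeding at age x = l_x × m_x:
  age 2: 0.54 × 5.5 = 2.970
  age 3: 0.28 × 11.5 = 3.220
  age 4: 0.20 × 13.7 = 2.740
  age 5: 0.14 × 19.4 = 2.716
  age 6: 0.09 × 28.8 = 2.592
Maximum at age 3 (3.220).

3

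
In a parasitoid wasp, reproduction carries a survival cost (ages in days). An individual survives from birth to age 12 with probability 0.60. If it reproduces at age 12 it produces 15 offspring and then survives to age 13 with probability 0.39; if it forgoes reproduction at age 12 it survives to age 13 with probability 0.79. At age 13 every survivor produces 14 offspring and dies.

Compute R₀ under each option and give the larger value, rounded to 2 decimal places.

12.28

breed at age 12: R₀ = 0.60 × (15 + 0.39 × 14) = 0.60 × 20.4600 = 12.2760
delay to age 13: R₀ = 0.60 × (0.79 × 14) = 0.60 × 11.0600 = 6.6360
Higher: breed at age 12 (12.2760).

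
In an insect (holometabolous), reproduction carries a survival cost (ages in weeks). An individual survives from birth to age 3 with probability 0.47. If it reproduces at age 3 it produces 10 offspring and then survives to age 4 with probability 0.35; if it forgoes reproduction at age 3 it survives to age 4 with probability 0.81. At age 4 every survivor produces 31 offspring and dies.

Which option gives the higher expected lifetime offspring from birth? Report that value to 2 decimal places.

breed at age 3: R₀ = 0.47 × (10 + 0.35 × 31) = 0.47 × 20.8500 = 9.7995
delay to age 4: R₀ = 0.47 × (0.81 × 31) = 0.47 × 25.1100 = 11.8017
Higher: delay to age 4 (11.8017).

11.80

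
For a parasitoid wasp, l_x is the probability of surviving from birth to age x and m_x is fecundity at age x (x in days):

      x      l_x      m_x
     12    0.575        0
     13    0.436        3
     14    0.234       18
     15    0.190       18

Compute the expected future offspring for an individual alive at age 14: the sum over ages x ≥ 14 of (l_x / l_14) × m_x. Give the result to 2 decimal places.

l_14 = 0.234. Conditional survival from age 14 to x is l_x / l_14.
  x=14: (0.234/0.234) × 18 = 18.0000
  x=15: (0.190/0.234) × 18 = 14.6154
Sum = 18.0000 + 14.6154 = 32.6154

32.62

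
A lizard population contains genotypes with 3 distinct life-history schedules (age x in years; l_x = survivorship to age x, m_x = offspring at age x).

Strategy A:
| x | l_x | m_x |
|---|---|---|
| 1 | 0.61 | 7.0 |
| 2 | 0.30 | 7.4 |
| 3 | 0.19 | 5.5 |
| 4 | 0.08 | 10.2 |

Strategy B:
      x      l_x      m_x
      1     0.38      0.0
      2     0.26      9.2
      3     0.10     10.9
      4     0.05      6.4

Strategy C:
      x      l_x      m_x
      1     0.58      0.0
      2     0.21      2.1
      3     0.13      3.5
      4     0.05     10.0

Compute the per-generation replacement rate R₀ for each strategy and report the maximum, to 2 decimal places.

8.35

Strategy A: R₀ = 0.61×7.0 + 0.30×7.4 + 0.19×5.5 + 0.08×10.2 = 8.3510
Strategy B: R₀ = 0.38×0.0 + 0.26×9.2 + 0.10×10.9 + 0.05×6.4 = 3.8020
Strategy C: R₀ = 0.58×0.0 + 0.21×2.1 + 0.13×3.5 + 0.05×10.0 = 1.3960
Highest R₀: strategy A with 8.3510.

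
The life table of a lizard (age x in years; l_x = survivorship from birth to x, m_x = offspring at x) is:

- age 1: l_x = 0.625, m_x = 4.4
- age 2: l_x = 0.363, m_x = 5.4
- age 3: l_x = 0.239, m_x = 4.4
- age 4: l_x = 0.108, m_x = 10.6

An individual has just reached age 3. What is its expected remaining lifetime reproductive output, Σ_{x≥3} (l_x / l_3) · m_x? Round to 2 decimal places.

l_3 = 0.239. Conditional survival from age 3 to x is l_x / l_3.
  x=3: (0.239/0.239) × 4.4 = 4.4000
  x=4: (0.108/0.239) × 10.6 = 4.7900
Sum = 4.4000 + 4.7900 = 9.1900

9.19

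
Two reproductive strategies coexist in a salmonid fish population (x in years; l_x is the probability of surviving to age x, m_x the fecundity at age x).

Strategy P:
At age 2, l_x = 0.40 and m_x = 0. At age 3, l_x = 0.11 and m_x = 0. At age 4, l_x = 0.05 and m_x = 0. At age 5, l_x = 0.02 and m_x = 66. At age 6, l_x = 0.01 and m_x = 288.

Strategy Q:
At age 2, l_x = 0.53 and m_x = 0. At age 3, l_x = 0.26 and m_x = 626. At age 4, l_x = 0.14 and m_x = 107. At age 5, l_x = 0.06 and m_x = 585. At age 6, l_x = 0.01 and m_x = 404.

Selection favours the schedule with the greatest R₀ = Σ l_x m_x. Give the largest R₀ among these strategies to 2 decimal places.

Strategy P: R₀ = 0.40×0 + 0.11×0 + 0.05×0 + 0.02×66 + 0.01×288 = 4.2000
Strategy Q: R₀ = 0.53×0 + 0.26×626 + 0.14×107 + 0.06×585 + 0.01×404 = 216.8800
Highest R₀: strategy Q with 216.8800.

216.88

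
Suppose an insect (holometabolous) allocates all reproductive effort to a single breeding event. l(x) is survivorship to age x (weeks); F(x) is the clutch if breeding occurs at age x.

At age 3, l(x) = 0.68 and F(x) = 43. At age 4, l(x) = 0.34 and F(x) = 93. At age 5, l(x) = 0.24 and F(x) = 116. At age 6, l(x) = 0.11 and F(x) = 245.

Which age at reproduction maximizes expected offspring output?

Expected offspring if breeding at age x = l(x) × F(x):
  age 3: 0.68 × 43 = 29.240
  age 4: 0.34 × 93 = 31.620
  age 5: 0.24 × 116 = 27.840
  age 6: 0.11 × 245 = 26.950
Maximum at age 4 (31.620).

4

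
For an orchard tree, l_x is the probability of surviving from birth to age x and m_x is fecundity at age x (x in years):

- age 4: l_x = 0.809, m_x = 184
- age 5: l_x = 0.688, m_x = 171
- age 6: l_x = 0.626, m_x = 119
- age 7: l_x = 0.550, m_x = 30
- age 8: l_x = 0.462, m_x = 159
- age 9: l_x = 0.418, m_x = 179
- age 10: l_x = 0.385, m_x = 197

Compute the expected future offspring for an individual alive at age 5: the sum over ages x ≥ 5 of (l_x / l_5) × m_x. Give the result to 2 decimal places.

629.02

l_5 = 0.688. Conditional survival from age 5 to x is l_x / l_5.
  x=5: (0.688/0.688) × 171 = 171.0000
  x=6: (0.626/0.688) × 119 = 108.2762
  x=7: (0.550/0.688) × 30 = 23.9826
  x=8: (0.462/0.688) × 159 = 106.7703
  x=9: (0.418/0.688) × 179 = 108.7529
  x=10: (0.385/0.688) × 197 = 110.2398
Sum = 171.0000 + 108.2762 + 23.9826 + 106.7703 + 108.7529 + 110.2398 = 629.0218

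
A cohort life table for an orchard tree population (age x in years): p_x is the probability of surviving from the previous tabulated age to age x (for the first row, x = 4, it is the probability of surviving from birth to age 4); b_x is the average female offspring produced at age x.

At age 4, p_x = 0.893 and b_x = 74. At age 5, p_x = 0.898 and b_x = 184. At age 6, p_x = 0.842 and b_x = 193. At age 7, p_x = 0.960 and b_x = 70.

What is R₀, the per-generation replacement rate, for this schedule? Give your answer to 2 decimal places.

Survivorship from birth: l_x = p_4·p_5·…·p_x.
  l_4 = 0.89300
  l_5 = 0.80191
  l_6 = 0.67521
  l_7 = 0.64820
R₀ = Σ l_x b_x:
  age 4: 0.89300 × 74 = 66.0820
  age 5: 0.80191 × 184 = 147.5514
  age 6: 0.67521 × 193 = 130.3155
  age 7: 0.64820 × 70 = 45.3740
R₀ = 66.0820 + 147.5514 + 130.3155 + 45.3740 = 389.3230

389.32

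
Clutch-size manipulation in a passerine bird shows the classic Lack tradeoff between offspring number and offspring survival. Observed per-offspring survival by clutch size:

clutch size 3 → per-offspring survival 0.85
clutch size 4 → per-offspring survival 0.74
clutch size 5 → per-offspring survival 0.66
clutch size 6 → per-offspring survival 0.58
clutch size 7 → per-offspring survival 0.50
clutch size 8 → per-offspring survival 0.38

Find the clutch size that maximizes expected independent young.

7

Expected independent young = c × s(c):
  c=3: 3 × 0.85 = 2.550
  c=4: 4 × 0.74 = 2.960
  c=5: 5 × 0.66 = 3.300
  c=6: 6 × 0.58 = 3.480
  c=7: 7 × 0.50 = 3.500
  c=8: 8 × 0.38 = 3.040
Maximum at c = 7 (3.500 independent young).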